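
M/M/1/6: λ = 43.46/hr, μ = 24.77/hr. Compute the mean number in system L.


ρ = 43.46/24.77 = 1.7545
L = ρ[1 − (K+1)ρ^K + Kρ^(K+1)] / [(1−ρ)(1−ρ^(K+1))]
Numerator: 1.7545·(1 − 7·29.173081 + 6·51.185389) = 182.298241
Denominator: (-0.7545)·(-50.185389) = 37.866973
L = 182.298241/37.866973 = 4.8142

Final: 4.8142


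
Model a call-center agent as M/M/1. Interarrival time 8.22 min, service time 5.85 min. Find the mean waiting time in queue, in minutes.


λ = 60/8.22 = 7.2993 /hr
μ = 60/5.85 = 10.2564 /hr
ρ = λ/μ = 7.2993/10.2564 = 0.7117
Wq = ρ/(μ−λ) = 0.7117/(10.2564−7.2993) = 0.24066 hr
In minutes: 0.24066·60 = 14.440 min

Final: 14.440 min


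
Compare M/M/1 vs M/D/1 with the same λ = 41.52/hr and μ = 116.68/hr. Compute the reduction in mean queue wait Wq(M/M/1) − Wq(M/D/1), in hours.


ρ = 41.52/116.68 = 0.3558
Wq(M/M/1) = ρ/(μ−λ) = 0.3558/75.16 = 0.004735 hr
Wq(M/D/1) = ρ/(2(μ−λ)) = 0.002367 hr
Savings = 0.004735 − 0.002367 = 0.002367 hr

Final: 0.002367 hr


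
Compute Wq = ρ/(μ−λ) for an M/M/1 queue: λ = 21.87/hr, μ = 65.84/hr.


ρ = 21.87/65.84 = 0.3322
Wq = ρ/(μ−λ) = 0.3322/(65.84 − 21.87) = 0.3322/43.97 = 0.007554 hr

Final: 0.007554 hr


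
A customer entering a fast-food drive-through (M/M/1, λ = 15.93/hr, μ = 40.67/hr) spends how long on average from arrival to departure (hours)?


W = 1/(μ−λ) = 1/(40.67 − 15.93) = 1/24.74 = 0.04042 hr

Final: 0.04042 hr


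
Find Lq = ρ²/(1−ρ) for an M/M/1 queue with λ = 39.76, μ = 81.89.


ρ = 39.76/81.89 = 0.4855
Lq = ρ²/(1−ρ) = 0.2357/0.5145 = 0.4582

Final: 0.4582


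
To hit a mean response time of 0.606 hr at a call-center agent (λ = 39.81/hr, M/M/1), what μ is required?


W = 1/(μ−λ) ⇒ μ − λ = 1/W = 1/0.606 = 1.6502
μ = λ + 1/W = 39.81 + 1.6502 = 41.4602 per hr

Final: 41.4602 /hr


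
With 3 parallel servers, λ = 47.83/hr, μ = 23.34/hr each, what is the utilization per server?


ρ = λ/(cμ) = 47.83/(3·23.34) = 47.83/70.02 = 0.6831

Final: 0.6831


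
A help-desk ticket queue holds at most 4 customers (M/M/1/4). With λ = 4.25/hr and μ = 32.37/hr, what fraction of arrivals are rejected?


ρ = λ/μ = 4.25/32.37 = 0.1313
P_K = (1−ρ)ρ^K/(1−ρ^(K+1)) = (0.8687·0.0002972)/(1 − 0.00003901)
= 0.0002581/0.999961 = 0.0002582

Final: 0.0002582


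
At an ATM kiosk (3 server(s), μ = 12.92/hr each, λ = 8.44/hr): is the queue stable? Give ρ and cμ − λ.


Total capacity cμ = 3·12.92 = 38.76/hr
ρ = λ/(cμ) = 8.44/38.76 = 0.2178
Stable ⇔ ρ < 1: YES
Spare capacity = cμ − λ = 38.76 − 8.44 = 30.32/hr

Final: ρ = 0.2178; stable; margin = 30.32/hr


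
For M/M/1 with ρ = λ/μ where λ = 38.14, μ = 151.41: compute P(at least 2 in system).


ρ = 38.14/151.41 = 0.2519
P(N ≥ n) = ρ^n = 0.2519^2 = 0.063453

Final: 0.063453


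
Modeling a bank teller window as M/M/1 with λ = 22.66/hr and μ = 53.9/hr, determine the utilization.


ρ = λ/μ = 22.66/53.9 = 0.4204

Final: 0.4204


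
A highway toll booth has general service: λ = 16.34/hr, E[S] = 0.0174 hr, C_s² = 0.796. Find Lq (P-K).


ρ = λ·E[S] = 16.34·0.0174 = 0.2843
Lq = ρ²(1+C_s²)/(2(1−ρ)) = 0.08084·(1+0.796)/(2·0.7157)
= 0.08084·1.7960/1.4314 = 0.10143

Final: 0.10143


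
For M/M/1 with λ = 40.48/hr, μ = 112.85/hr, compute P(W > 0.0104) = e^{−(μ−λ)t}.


W ~ Exponential(μ−λ) for M/M/1.
μ − λ = 112.85 − 40.48 = 72.3700
P(W > t) = e^{−(μ−λ)t} = e^{−0.7526} = 0.471117

Final: 0.471117


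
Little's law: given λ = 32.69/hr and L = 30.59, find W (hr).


W = L/λ = 30.59/32.69 = 0.9358 hr

Final: 0.9358 hr


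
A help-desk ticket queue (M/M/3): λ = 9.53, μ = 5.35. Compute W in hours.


a = 1.7813; ρ = 0.5938; P₀ = 0.149548
Lq = P₀·a^c·ρ/(c!(1−ρ)²) = 0.50690
Wq = Lq/λ = 0.50690/9.53 = 0.05319 hr
W = Wq + 1/μ = 0.05319 + 0.18692 = 0.24011 hr

Final: 0.24011 hr


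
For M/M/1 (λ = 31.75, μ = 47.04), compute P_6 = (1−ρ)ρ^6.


ρ = 31.75/47.04 = 0.6750
P_n = (1−ρ)·ρ^n = (1 − 0.6750)·0.6750^6 = 0.3250·0.094549 = 0.030733

Final: 0.030733


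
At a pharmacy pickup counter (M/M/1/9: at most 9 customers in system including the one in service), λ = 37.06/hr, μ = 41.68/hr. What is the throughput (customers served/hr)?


ρ = 0.8892; P_K = (1−ρ)ρ^9/(1−ρ^10) = 0.055713
λ_eff = λ(1 − P_K) = 37.06·(1 − 0.055713) = 37.06·0.944287 = 34.9953 /hr

Final: 34.9953 /hr


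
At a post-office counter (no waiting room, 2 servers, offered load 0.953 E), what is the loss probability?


B(c,a) = (a^c/c!) / Σ_{k=0}^{c} a^k/k!
a^2/2! = 0.454104
Σ terms (k=0..2): 1.00000 + 0.95300 + 0.45410 = 2.407104
B = 0.454104/2.407104 = 0.188652

Final: 0.188652


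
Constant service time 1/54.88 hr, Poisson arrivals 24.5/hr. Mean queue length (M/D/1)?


ρ = 24.5/54.88 = 0.4464
M/D/1: Lq = ρ²/(2(1−ρ)) = 0.1993/(2·0.5536) = 0.18001

Final: 0.18001


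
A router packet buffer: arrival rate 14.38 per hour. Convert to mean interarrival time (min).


Mean interarrival time = 1/λ = 1/14.38 hour = 0.06954 hour
In minutes: 0.06954 × 60 = 4.1725 min

Final: 4.1725 min


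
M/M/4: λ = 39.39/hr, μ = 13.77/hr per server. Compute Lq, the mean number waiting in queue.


a = λ/μ = 2.8606; ρ = a/4 = 0.7151
P₀ = 0.046195
Lq = P₀·a^c·ρ / (c!·(1−ρ)²) = 0.046195·66.95888·0.7151/(24·0.08114)
= 1.13586

Final: 1.13586


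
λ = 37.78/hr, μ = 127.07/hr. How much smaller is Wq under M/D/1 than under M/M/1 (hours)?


ρ = 37.78/127.07 = 0.2973
Wq(M/M/1) = ρ/(μ−λ) = 0.2973/89.29 = 0.003330 hr
Wq(M/D/1) = ρ/(2(μ−λ)) = 0.001665 hr
Savings = 0.003330 − 0.001665 = 0.001665 hr

Final: 0.001665 hr


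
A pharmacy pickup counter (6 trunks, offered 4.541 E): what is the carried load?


B(6,4.541) = 0.157250 (Erlang-B)
Carried load = a(1 − B) = 4.541·(1 − 0.157250) = 4.541·0.842750 = 3.8269 E

Final: 3.8269 Erlangs


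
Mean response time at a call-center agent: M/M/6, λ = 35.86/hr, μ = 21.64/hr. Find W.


a = 1.6571; ρ = 0.2762; P₀ = 0.190599
Lq = P₀·a^c·ρ/(c!(1−ρ)²) = 0.002890
Wq = Lq/λ = 0.002890/35.86 = 0.00008058 hr
W = Wq + 1/μ = 0.00008058 + 0.04621 = 0.04629 hr

Final: 0.04629 hr


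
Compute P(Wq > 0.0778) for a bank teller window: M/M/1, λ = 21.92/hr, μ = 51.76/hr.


ρ = 21.92/51.76 = 0.4235
P(Wq > t) = ρ·e^{−(μ−λ)t} = 0.4235·e^{−2.3216}
= 0.4235·0.098121 = 0.041554

Final: 0.041554


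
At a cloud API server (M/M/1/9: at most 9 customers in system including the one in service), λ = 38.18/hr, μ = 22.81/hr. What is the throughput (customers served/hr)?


ρ = 1.6738; P_K = (1−ρ)ρ^9/(1−ρ^10) = 0.404912
λ_eff = λ(1 − P_K) = 38.18·(1 − 0.404912) = 38.18·0.595088 = 22.7204 /hr

Final: 22.7204 /hr


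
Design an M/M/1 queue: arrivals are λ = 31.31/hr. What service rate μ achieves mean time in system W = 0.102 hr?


W = 1/(μ−λ) ⇒ μ − λ = 1/W = 1/0.102 = 9.8039
μ = λ + 1/W = 31.31 + 9.8039 = 41.1139 per hr

Final: 41.1139 /hr


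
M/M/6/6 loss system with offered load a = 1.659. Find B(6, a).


B(c,a) = (a^c/c!) / Σ_{k=0}^{c} a^k/k!
a^6/6! = 0.028956
Σ terms (k=0..6): 1.00000 + 1.65900 + 1.37614 + 0.76101 + 0.31563 + 0.10473 + 0.02896 = 5.245455
B = 0.028956/5.245455 = 0.005520

Final: 0.005520


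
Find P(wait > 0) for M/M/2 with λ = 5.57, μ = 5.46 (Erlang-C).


a = λ/μ = 1.0201; ρ = a/2 = 0.5101
P₀ = 0.324439 (from M/M/c formula)
C(c,a) = [a^c/(c!(1−ρ))]·P₀ = [1.04070/(2·0.4899)]·0.324439
= 1.06210·0.324439 = 0.344586

Final: 0.344586


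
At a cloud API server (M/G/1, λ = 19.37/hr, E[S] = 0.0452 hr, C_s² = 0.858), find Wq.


ρ = λ·E[S] = 19.37·0.0452 = 0.8755
E[S²] = E[S]²(1+C_s²) = 0.0452²·(1+0.858) = 0.003796
Wq = λ·E[S²]/(2(1−ρ)) = 19.37·0.003796/(2·0.1245) = 0.29535 hr

Final: 0.29535 hr


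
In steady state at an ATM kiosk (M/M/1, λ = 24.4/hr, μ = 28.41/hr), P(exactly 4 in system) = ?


ρ = 24.4/28.41 = 0.8589
P_n = (1−ρ)·ρ^n = (1 − 0.8589)·0.8589^4 = 0.1411·0.544095 = 0.076798

Final: 0.076798


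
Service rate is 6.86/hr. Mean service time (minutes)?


Mean service time = 1/μ = 1/6.86 hour = 0.14577 hour
In minutes: 0.14577 × 60 = 8.7464 min

Final: 8.7464 min


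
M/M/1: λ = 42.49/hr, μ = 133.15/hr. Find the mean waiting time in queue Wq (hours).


ρ = 42.49/133.15 = 0.3191
Wq = ρ/(μ−λ) = 0.3191/(133.15 − 42.49) = 0.3191/90.66 = 0.003520 hr

Final: 0.003520 hr


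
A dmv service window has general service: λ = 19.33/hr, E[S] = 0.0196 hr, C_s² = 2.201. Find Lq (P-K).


ρ = λ·E[S] = 19.33·0.0196 = 0.3789
Lq = ρ²(1+C_s²)/(2(1−ρ)) = 0.1435·(1+2.201)/(2·0.6211)
= 0.1435·3.2010/1.2423 = 0.36987

Final: 0.36987


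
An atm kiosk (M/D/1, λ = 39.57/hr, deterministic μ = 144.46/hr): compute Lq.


ρ = 39.57/144.46 = 0.2739
M/D/1: Lq = ρ²/(2(1−ρ)) = 0.07503/(2·0.7261) = 0.05167

Final: 0.05167


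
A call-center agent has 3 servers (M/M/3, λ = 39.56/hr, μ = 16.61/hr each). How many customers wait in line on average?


a = λ/μ = 2.3817; ρ = a/3 = 0.7939
P₀ = 0.058332
Lq = P₀·a^c·ρ / (c!·(1−ρ)²) = 0.058332·13.51014·0.7939/(6·0.04248)
= 2.45485

Final: 2.45485


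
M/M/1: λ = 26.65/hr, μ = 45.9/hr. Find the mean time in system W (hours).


W = 1/(μ−λ) = 1/(45.9 − 26.65) = 1/19.25 = 0.05195 hr

Final: 0.05195 hr


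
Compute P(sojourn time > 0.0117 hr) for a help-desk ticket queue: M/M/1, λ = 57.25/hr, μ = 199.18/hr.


W ~ Exponential(μ−λ) for M/M/1.
μ − λ = 199.18 − 57.25 = 141.9300
P(W > t) = e^{−(μ−λ)t} = e^{−1.6606} = 0.190029

Final: 0.190029


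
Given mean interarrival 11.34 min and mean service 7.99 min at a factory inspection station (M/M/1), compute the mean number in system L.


λ = 60/11.34 = 5.2910 /hr
μ = 60/7.99 = 7.5094 /hr
ρ = λ/μ = 5.2910/7.5094 = 0.7046
L = ρ/(1−ρ) = 0.7046/0.2954 = 2.3851

Final: 2.3851


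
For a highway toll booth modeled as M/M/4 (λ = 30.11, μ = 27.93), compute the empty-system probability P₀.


a = λ/μ = 30.11/27.93 = 1.0781; ρ = a/c = 0.2695
Σ_{k=0}^{3} a^k/k! (terms k=0..3) = 1.00000 + 1.07805 + 0.58110 + 0.20882 = 2.86797
Tail: a^4/(4!(1−ρ)) = 1.35070/(24·0.7305) = 0.07704
P₀ = 1/(2.86797 + 0.07704) = 1/2.94501 = 0.339557

Final: 0.339557


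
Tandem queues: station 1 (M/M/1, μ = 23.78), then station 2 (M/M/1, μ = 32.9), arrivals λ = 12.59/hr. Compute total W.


Each node sees arrival rate λ = 12.59/hr (tandem ⇒ throughput preserved).
W₁ = 1/(μ₁−λ) = 1/(23.78−12.59) = 0.08937 hr
W₂ = 1/(μ₂−λ) = 1/(32.9−12.59) = 0.04924 hr
W_total = W₁ + W₂ = 0.08937 + 0.04924 = 0.13860 hr

Final: 0.13860 hr


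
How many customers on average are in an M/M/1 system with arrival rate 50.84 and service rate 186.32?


ρ = λ/μ = 50.84/186.32 = 0.2729
L = ρ/(1−ρ) = 0.2729/(1 − 0.2729) = 0.2729/0.7271 = 0.3753

Final: 0.3753


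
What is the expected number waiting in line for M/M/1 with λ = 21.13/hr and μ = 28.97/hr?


ρ = 21.13/28.97 = 0.7294
Lq = ρ²/(1−ρ) = 0.5320/0.2706 = 1.9658

Final: 1.9658


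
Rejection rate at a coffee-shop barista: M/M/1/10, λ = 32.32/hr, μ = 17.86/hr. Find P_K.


ρ = λ/μ = 32.32/17.86 = 1.8096
P_K = (1−ρ)ρ^K/(1−ρ^(K+1)) = (-0.8096·376.616181)/(1 − 681.536113)
= -304.919932/-680.536113 = 0.448058

Final: 0.448058


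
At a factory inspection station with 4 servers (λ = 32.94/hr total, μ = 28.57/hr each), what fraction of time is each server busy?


ρ = λ/(cμ) = 32.94/(4·28.57) = 32.94/114.28 = 0.2882

Final: 0.2882


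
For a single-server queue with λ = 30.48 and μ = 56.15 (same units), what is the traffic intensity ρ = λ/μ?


ρ = λ/μ = 30.48/56.15 = 0.5428

Final: 0.5428


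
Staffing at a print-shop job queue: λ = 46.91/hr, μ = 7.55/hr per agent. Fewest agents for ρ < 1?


Stability requires cμ > λ ⇔ c > λ/μ.
λ/μ = 46.91/7.55 = 6.2132
Minimum integer c = ⌊6.2132⌋ + 1 = 7
Check: 7·7.55 = 52.85 > 46.91, while 6·7.55 = 45.30 ≤ 46.91

Final: 7 servers


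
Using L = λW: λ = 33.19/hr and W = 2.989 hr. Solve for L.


L = λW = 33.19·2.989 = 99.2049

Final: 99.2049


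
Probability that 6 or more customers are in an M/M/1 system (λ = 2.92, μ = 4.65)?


ρ = 2.92/4.65 = 0.6280
P(N ≥ n) = ρ^n = 0.6280^6 = 0.061317

Final: 0.061317


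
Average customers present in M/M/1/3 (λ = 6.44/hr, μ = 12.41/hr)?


ρ = 6.44/12.41 = 0.5189
L = ρ[1 − (K+1)ρ^K + Kρ^(K+1)] / [(1−ρ)(1−ρ^(K+1))]
Numerator: 0.5189·(1 − 4·0.139747 + 3·0.072520) = 0.341757
Denominator: (0.4811)·(0.927480) = 0.446177
L = 0.341757/0.446177 = 0.7660

Final: 0.7660


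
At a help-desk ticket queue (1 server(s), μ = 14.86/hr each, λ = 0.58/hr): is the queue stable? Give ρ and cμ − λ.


Total capacity cμ = 1·14.86 = 14.86/hr
ρ = λ/(cμ) = 0.58/14.86 = 0.03903
Stable ⇔ ρ < 1: YES
Spare capacity = cμ − λ = 14.86 − 0.58 = 14.28/hr

Final: ρ = 0.03903; stable; margin = 14.28/hr


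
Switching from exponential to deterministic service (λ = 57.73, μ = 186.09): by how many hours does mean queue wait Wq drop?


ρ = 57.73/186.09 = 0.3102
Wq(M/M/1) = ρ/(μ−λ) = 0.3102/128.36 = 0.002417 hr
Wq(M/D/1) = ρ/(2(μ−λ)) = 0.001208 hr
Savings = 0.002417 − 0.001208 = 0.001208 hr

Final: 0.001208 hr


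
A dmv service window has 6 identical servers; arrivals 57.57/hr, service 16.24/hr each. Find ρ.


ρ = λ/(cμ) = 57.57/(6·16.24) = 57.57/97.44 = 0.5908

Final: 0.5908


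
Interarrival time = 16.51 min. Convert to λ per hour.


λ = 1/(interarrival time) in consistent units.
1 hour = 60 min, so λ = 60/16.51 = 3.6342 per hour

Final: 3.6342 /hr


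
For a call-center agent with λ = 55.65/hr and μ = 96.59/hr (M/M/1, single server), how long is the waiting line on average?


ρ = 55.65/96.59 = 0.5761
Lq = ρ²/(1−ρ) = 0.3319/0.4239 = 0.7832

Final: 0.7832


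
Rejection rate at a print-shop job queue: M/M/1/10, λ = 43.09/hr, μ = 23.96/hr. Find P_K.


ρ = λ/μ = 43.09/23.96 = 1.7984
P_K = (1−ρ)ρ^K/(1−ρ^(K+1)) = (-0.7984·353.913235)/(1 − 636.482525)
= -282.569290/-635.482525 = 0.444653

Final: 0.444653


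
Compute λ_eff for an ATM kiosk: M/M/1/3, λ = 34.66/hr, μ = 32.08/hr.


ρ = 1.0804; P_K = (1−ρ)ρ^3/(1−ρ^4) = 0.279710
λ_eff = λ(1 − P_K) = 34.66·(1 − 0.279710) = 34.66·0.720290 = 24.9652 /hr

Final: 24.9652 /hr


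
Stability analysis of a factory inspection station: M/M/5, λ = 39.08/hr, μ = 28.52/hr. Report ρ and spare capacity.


Total capacity cμ = 5·28.52 = 142.60/hr
ρ = λ/(cμ) = 39.08/142.60 = 0.2741
Stable ⇔ ρ < 1: YES
Spare capacity = cμ − λ = 142.60 − 39.08 = 103.52/hr

Final: ρ = 0.2741; stable; margin = 103.52/hr


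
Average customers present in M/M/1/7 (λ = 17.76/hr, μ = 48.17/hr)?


ρ = 17.76/48.17 = 0.3687
L = ρ[1 − (K+1)ρ^K + Kρ^(K+1)] / [(1−ρ)(1−ρ^(K+1))]
Numerator: 0.3687·(1 − 8·0.0009261 + 7·0.0003415) = 0.366844
Denominator: (0.6313)·(0.999659) = 0.631090
L = 0.366844/0.631090 = 0.5813

Final: 0.5813


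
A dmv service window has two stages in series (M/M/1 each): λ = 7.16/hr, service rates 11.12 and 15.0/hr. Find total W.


Each node sees arrival rate λ = 7.16/hr (tandem ⇒ throughput preserved).
W₁ = 1/(μ₁−λ) = 1/(11.12−7.16) = 0.25253 hr
W₂ = 1/(μ₂−λ) = 1/(15.0−7.16) = 0.12755 hr
W_total = W₁ + W₂ = 0.25253 + 0.12755 = 0.38008 hr

Final: 0.38008 hr


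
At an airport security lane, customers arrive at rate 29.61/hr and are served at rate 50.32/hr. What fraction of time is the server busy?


ρ = λ/μ = 29.61/50.32 = 0.5884

Final: 0.5884


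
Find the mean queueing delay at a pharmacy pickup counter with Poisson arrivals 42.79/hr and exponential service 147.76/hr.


ρ = 42.79/147.76 = 0.2896
Wq = ρ/(μ−λ) = 0.2896/(147.76 − 42.79) = 0.2896/104.97 = 0.002759 hr

Final: 0.002759 hr


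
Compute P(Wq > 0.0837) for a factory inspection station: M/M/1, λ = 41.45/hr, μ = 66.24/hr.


ρ = 41.45/66.24 = 0.6258
P(Wq > t) = ρ·e^{−(μ−λ)t} = 0.6258·e^{−2.0749}
= 0.6258·0.125566 = 0.078574

Final: 0.078574


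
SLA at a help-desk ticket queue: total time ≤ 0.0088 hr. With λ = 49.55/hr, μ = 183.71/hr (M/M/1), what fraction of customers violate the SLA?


W ~ Exponential(μ−λ) for M/M/1.
μ − λ = 183.71 − 49.55 = 134.1600
P(W > t) = e^{−(μ−λ)t} = e^{−1.1806} = 0.307092

Final: 0.307092


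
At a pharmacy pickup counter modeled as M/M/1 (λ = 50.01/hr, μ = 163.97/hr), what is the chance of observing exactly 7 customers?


ρ = 50.01/163.97 = 0.3050
P_n = (1−ρ)·ρ^n = (1 − 0.3050)·0.3050^7 = 0.6950·0.0002455 = 0.0001706

Final: 0.0001706


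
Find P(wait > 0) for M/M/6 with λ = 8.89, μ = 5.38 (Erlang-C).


a = λ/μ = 1.6524; ρ = a/6 = 0.2754
P₀ = 0.191499 (from M/M/c formula)
C(c,a) = [a^c/(c!(1−ρ))]·P₀ = [20.35715/(720·0.7246)]·0.191499
= 0.03902·0.191499 = 0.007472

Final: 0.007472


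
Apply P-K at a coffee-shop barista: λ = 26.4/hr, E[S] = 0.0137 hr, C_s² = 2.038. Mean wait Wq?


ρ = λ·E[S] = 26.4·0.0137 = 0.3617
E[S²] = E[S]²(1+C_s²) = 0.0137²·(1+2.038) = 0.0005702
Wq = λ·E[S²]/(2(1−ρ)) = 26.4·0.0005702/(2·0.6383) = 0.01179 hr

Final: 0.01179 hr


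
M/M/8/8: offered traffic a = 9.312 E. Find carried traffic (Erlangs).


B(8,9.312) = 0.304999 (Erlang-B)
Carried load = a(1 − B) = 9.312·(1 − 0.304999) = 9.312·0.695001 = 6.4719 E

Final: 6.4719 Erlangs


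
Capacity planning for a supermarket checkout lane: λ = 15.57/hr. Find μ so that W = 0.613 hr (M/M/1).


W = 1/(μ−λ) ⇒ μ − λ = 1/W = 1/0.613 = 1.6313
μ = λ + 1/W = 15.57 + 1.6313 = 17.2013 per hr

Final: 17.2013 /hr


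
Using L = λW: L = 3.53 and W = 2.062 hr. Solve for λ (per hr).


λ = L/W = 3.53/2.062 = 1.7119 /hr

Final: 1.7119 /hr


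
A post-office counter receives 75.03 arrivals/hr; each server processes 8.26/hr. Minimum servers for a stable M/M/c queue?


Stability requires cμ > λ ⇔ c > λ/μ.
λ/μ = 75.03/8.26 = 9.0835
Minimum integer c = ⌊9.0835⌋ + 1 = 10
Check: 10·8.26 = 82.60 > 75.03, while 9·8.26 = 74.34 ≤ 75.03

Final: 10 servers


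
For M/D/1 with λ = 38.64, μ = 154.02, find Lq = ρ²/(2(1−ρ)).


ρ = 38.64/154.02 = 0.2509
M/D/1: Lq = ρ²/(2(1−ρ)) = 0.06294/(2·0.7491) = 0.04201

Final: 0.04201


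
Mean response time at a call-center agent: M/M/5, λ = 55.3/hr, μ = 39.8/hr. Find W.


a = 1.3894; ρ = 0.2779; P₀ = 0.248951
Lq = P₀·a^c·ρ/(c!(1−ρ)²) = 0.005725
Wq = Lq/λ = 0.005725/55.3 = 0.0001035 hr
W = Wq + 1/μ = 0.0001035 + 0.02513 = 0.02523 hr

Final: 0.02523 hr


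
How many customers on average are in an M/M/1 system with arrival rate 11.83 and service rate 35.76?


ρ = λ/μ = 11.83/35.76 = 0.3308
L = ρ/(1−ρ) = 0.3308/(1 − 0.3308) = 0.3308/0.6692 = 0.4944

Final: 0.4944


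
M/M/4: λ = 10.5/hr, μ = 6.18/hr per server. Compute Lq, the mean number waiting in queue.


a = λ/μ = 1.6990; ρ = a/4 = 0.4248
P₀ = 0.179746
Lq = P₀·a^c·ρ / (c!·(1−ρ)²) = 0.179746·8.33304·0.4248/(24·0.33090)
= 0.08011

Final: 0.08011


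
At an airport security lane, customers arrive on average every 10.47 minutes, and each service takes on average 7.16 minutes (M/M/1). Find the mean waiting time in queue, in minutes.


λ = 60/10.47 = 5.7307 /hr
μ = 60/7.16 = 8.3799 /hr
ρ = λ/μ = 5.7307/8.3799 = 0.6839
Wq = ρ/(μ−λ) = 0.6839/(8.3799−5.7307) = 0.25813 hr
In minutes: 0.25813·60 = 15.488 min

Final: 15.488 min


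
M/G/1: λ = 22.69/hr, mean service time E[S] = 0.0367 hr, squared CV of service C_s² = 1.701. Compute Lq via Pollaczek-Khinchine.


ρ = λ·E[S] = 22.69·0.0367 = 0.8327
Lq = ρ²(1+C_s²)/(2(1−ρ)) = 0.6934·(1+1.701)/(2·0.1673)
= 0.6934·2.7010/0.3346 = 5.59834

Final: 5.59834


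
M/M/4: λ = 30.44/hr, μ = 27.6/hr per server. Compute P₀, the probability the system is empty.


a = λ/μ = 30.44/27.6 = 1.1029; ρ = a/c = 0.2757
Σ_{k=0}^{3} a^k/k! (terms k=0..3) = 1.00000 + 1.10290 + 0.60819 + 0.22359 = 2.93468
Tail: a^4/(4!(1−ρ)) = 1.47959/(24·0.7243) = 0.08512
P₀ = 1/(2.93468 + 0.08512) = 1/3.01980 = 0.331148

Final: 0.331148


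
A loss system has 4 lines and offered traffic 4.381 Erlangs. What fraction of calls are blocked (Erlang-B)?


B(c,a) = (a^c/c!) / Σ_{k=0}^{c} a^k/k!
a^4/4! = 15.349060
Σ terms (k=0..4): 1.00000 + 4.38100 + 9.59658 + 14.01421 + 15.34906 = 44.340846
B = 15.349060/44.340846 = 0.346161

Final: 0.346161


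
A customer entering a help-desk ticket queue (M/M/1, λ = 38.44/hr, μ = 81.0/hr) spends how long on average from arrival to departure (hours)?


W = 1/(μ−λ) = 1/(81.0 − 38.44) = 1/42.56 = 0.02350 hr

Final: 0.02350 hr


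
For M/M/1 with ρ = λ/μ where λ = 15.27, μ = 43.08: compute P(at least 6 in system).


ρ = 15.27/43.08 = 0.3545
P(N ≥ n) = ρ^n = 0.3545^6 = 0.001983

Final: 0.001983


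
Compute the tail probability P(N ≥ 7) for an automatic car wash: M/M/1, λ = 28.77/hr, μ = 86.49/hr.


ρ = 28.77/86.49 = 0.3326
P(N ≥ n) = ρ^n = 0.3326^7 = 0.0004506

Final: 0.0004506


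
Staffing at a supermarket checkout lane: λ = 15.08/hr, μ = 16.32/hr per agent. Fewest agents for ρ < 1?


Stability requires cμ > λ ⇔ c > λ/μ.
λ/μ = 15.08/16.32 = 0.9240
Minimum integer c = ⌊0.9240⌋ + 1 = 1
Check: 1·16.32 = 16.32 > 15.08, while 0·16.32 = 0.00 ≤ 15.08

Final: 1 servers


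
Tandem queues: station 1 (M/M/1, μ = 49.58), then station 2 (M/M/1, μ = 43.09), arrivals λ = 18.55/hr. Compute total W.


Each node sees arrival rate λ = 18.55/hr (tandem ⇒ throughput preserved).
W₁ = 1/(μ₁−λ) = 1/(49.58−18.55) = 0.03223 hr
W₂ = 1/(μ₂−λ) = 1/(43.09−18.55) = 0.04075 hr
W_total = W₁ + W₂ = 0.03223 + 0.04075 = 0.07298 hr

Final: 0.07298 hr


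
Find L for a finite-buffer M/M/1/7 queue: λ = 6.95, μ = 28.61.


ρ = 6.95/28.61 = 0.2429
L = ρ[1 − (K+1)ρ^K + Kρ^(K+1)] / [(1−ρ)(1−ρ^(K+1))]
Numerator: 0.2429·(1 − 8·0.00004992 + 7·0.00001213) = 0.242846
Denominator: (0.7571)·(0.999988) = 0.757069
L = 0.242846/0.757069 = 0.3208

Final: 0.3208


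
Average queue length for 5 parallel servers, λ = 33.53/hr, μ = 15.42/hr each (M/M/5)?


a = λ/μ = 2.1744; ρ = a/5 = 0.4349
P₀ = 0.112354
Lq = P₀·a^c·ρ / (c!·(1−ρ)²) = 0.112354·48.61227·0.4349/(120·0.31935)
= 0.06198

Final: 0.06198


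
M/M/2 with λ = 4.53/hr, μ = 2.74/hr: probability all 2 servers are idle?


a = λ/μ = 4.53/2.74 = 1.6533; ρ = a/c = 0.8266
Σ_{k=0}^{1} a^k/k! (terms k=0..1) = 1.00000 + 1.65328 = 2.65328
Tail: a^2/(2!(1−ρ)) = 2.73335/(2·0.1734) = 7.88356
P₀ = 1/(2.65328 + 7.88356) = 1/10.53684 = 0.094905

Final: 0.094905


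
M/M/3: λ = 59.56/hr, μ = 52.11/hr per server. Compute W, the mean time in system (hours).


a = 1.1430; ρ = 0.3810; P₀ = 0.312678
Lq = P₀·a^c·ρ/(c!(1−ρ)²) = 0.07737
Wq = Lq/λ = 0.07737/59.56 = 0.001299 hr
W = Wq + 1/μ = 0.001299 + 0.01919 = 0.02049 hr

Final: 0.02049 hr


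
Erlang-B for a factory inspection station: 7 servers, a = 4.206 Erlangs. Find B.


B(c,a) = (a^c/c!) / Σ_{k=0}^{c} a^k/k!
a^7/7! = 4.620132
Σ terms (k=0..7): 1.00000 + 4.20600 + 8.84522 + 12.40100 + 13.03965 + 10.96895 + 7.68923 + 4.62013 = 62.770178
B = 4.620132/62.770178 = 0.073604

Final: 0.073604


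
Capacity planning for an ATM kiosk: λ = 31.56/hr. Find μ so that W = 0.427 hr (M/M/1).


W = 1/(μ−λ) ⇒ μ − λ = 1/W = 1/0.427 = 2.3419
μ = λ + 1/W = 31.56 + 2.3419 = 33.9019 per hr

Final: 33.9019 /hr


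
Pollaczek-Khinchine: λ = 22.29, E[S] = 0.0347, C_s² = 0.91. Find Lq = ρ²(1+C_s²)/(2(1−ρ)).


ρ = λ·E[S] = 22.29·0.0347 = 0.7735
Lq = ρ²(1+C_s²)/(2(1−ρ)) = 0.5982·(1+0.91)/(2·0.2265)
= 0.5982·1.9100/0.4531 = 2.52199

Final: 2.52199


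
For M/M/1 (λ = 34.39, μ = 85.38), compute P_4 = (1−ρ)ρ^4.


ρ = 34.39/85.38 = 0.4028
P_n = (1−ρ)·ρ^n = (1 − 0.4028)·0.4028^4 = 0.5972·0.026321 = 0.015719

Final: 0.015719


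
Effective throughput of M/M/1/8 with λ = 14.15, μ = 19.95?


ρ = 0.7093; P_K = (1−ρ)ρ^8/(1−ρ^9) = 0.019507
λ_eff = λ(1 − P_K) = 14.15·(1 − 0.019507) = 14.15·0.980493 = 13.8740 /hr

Final: 13.8740 /hr


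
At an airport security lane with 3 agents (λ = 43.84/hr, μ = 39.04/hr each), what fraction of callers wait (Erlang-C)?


a = λ/μ = 1.1230; ρ = a/3 = 0.3743
P₀ = 0.319421 (from M/M/c formula)
C(c,a) = [a^c/(c!(1−ρ))]·P₀ = [1.41606/(6·0.6257)]·0.319421
= 0.37720·0.319421 = 0.120487

Final: 0.120487


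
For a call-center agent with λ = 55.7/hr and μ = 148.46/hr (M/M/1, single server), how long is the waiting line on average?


ρ = 55.7/148.46 = 0.3752
Lq = ρ²/(1−ρ) = 0.1408/0.6248 = 0.2253

Final: 0.2253


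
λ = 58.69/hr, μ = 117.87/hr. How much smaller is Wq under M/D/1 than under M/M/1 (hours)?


ρ = 58.69/117.87 = 0.4979
Wq(M/M/1) = ρ/(μ−λ) = 0.4979/59.18 = 0.008414 hr
Wq(M/D/1) = ρ/(2(μ−λ)) = 0.004207 hr
Savings = 0.008414 − 0.004207 = 0.004207 hr

Final: 0.004207 hr


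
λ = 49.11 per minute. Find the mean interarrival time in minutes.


Mean interarrival time = 1/λ = 1/49.11 minute = 0.02036 minute
In minutes: 0.02036 × 1 = 0.02036 min

Final: 0.02036 min


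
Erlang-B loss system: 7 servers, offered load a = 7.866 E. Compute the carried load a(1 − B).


B(7,7.866) = 0.300548 (Erlang-B)
Carried load = a(1 − B) = 7.866·(1 − 0.300548) = 7.866·0.699452 = 5.5019 E

Final: 5.5019 Erlangs


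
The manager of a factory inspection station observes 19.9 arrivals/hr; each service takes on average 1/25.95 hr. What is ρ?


ρ = λ/μ = 19.9/25.95 = 0.7669

Final: 0.7669


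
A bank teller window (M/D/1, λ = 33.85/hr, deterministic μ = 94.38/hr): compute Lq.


ρ = 33.85/94.38 = 0.3587
M/D/1: Lq = ρ²/(2(1−ρ)) = 0.1286/(2·0.6413) = 0.10029

Final: 0.10029


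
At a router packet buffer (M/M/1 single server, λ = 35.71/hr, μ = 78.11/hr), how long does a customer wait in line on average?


ρ = 35.71/78.11 = 0.4572
Wq = ρ/(μ−λ) = 0.4572/(78.11 − 35.71) = 0.4572/42.40 = 0.01078 hr

Final: 0.01078 hr


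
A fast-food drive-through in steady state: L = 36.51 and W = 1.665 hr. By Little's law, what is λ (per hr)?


λ = L/W = 36.51/1.665 = 21.9279 /hr

Final: 21.9279 /hr


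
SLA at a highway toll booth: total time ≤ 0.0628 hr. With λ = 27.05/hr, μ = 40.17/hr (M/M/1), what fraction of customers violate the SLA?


W ~ Exponential(μ−λ) for M/M/1.
μ − λ = 40.17 − 27.05 = 13.1200
P(W > t) = e^{−(μ−λ)t} = e^{−0.8239} = 0.438702

Final: 0.438702


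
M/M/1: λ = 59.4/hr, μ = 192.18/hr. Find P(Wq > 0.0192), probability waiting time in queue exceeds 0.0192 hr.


ρ = 59.4/192.18 = 0.3091
P(Wq > t) = ρ·e^{−(μ−λ)t} = 0.3091·e^{−2.5494}
= 0.3091·0.078130 = 0.024149

Final: 0.024149


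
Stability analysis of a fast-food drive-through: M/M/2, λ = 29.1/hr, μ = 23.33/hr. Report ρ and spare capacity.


Total capacity cμ = 2·23.33 = 46.66/hr
ρ = λ/(cμ) = 29.1/46.66 = 0.6237
Stable ⇔ ρ < 1: YES
Spare capacity = cμ − λ = 46.66 − 29.1 = 17.56/hr

Final: ρ = 0.6237; stable; margin = 17.56/hr


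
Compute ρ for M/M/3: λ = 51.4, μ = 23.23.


ρ = λ/(cμ) = 51.4/(3·23.23) = 51.4/69.69 = 0.7376

Final: 0.7376


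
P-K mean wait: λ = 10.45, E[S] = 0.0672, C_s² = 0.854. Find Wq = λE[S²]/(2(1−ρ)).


ρ = λ·E[S] = 10.45·0.0672 = 0.7022
E[S²] = E[S]²(1+C_s²) = 0.0672²·(1+0.854) = 0.008372
Wq = λ·E[S²]/(2(1−ρ)) = 10.45·0.008372/(2·0.2978) = 0.14692 hr

Final: 0.14692 hr


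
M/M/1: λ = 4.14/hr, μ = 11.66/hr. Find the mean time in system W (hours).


W = 1/(μ−λ) = 1/(11.66 − 4.14) = 1/7.52 = 0.1330 hr

Final: 0.1330 hr


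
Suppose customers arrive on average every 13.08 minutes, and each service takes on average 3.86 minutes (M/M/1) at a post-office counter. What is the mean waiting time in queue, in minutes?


λ = 60/13.08 = 4.5872 /hr
μ = 60/3.86 = 15.5440 /hr
ρ = λ/μ = 4.5872/15.5440 = 0.2951
Wq = ρ/(μ−λ) = 0.2951/(15.5440−4.5872) = 0.02693 hr
In minutes: 0.02693·60 = 1.616 min

Final: 1.616 min


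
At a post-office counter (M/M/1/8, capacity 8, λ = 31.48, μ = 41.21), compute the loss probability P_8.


ρ = λ/μ = 31.48/41.21 = 0.7639
P_K = (1−ρ)ρ^K/(1−ρ^(K+1)) = (0.2361·0.115946)/(1 − 0.088570)
= 0.027376/0.911430 = 0.030036

Final: 0.030036


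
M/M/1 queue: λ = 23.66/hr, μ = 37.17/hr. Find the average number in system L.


ρ = λ/μ = 23.66/37.17 = 0.6365
L = ρ/(1−ρ) = 0.6365/(1 − 0.6365) = 0.6365/0.3635 = 1.7513

Final: 1.7513


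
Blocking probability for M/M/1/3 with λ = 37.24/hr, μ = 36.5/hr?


ρ = λ/μ = 37.24/36.5 = 1.0203
P_K = (1−ρ)ρ^K/(1−ρ^(K+1)) = (-0.02027·1.062063)/(1 − 1.083596)
= -0.021532/-0.083596 = 0.257576

Final: 0.257576


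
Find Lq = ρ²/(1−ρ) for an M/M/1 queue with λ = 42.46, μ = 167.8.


ρ = 42.46/167.8 = 0.2530
Lq = ρ²/(1−ρ) = 0.06403/0.7470 = 0.08572

Final: 0.08572


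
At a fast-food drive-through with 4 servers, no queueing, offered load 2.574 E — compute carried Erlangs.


B(4,2.574) = 0.158247 (Erlang-B)
Carried load = a(1 − B) = 2.574·(1 − 0.158247) = 2.574·0.841753 = 2.1667 E

Final: 2.1667 Erlangs


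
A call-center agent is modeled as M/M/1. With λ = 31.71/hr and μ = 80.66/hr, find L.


ρ = λ/μ = 31.71/80.66 = 0.3931
L = ρ/(1−ρ) = 0.3931/(1 − 0.3931) = 0.3931/0.6069 = 0.6478

Final: 0.6478


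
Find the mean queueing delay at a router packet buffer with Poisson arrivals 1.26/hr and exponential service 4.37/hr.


ρ = 1.26/4.37 = 0.2883
Wq = ρ/(μ−λ) = 0.2883/(4.37 − 1.26) = 0.2883/3.11 = 0.09271 hr

Final: 0.09271 hr


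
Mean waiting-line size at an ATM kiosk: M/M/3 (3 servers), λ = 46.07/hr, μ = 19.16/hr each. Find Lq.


a = λ/μ = 2.4045; ρ = a/3 = 0.8015
P₀ = 0.055657
Lq = P₀·a^c·ρ / (c!·(1−ρ)²) = 0.055657·13.90171·0.8015/(6·0.03940)
= 2.62299

Final: 2.62299


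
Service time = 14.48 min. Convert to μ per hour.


μ = 1/(service time) in consistent units.
1 hour = 60 min, so μ = 60/14.48 = 4.1436 per hour

Final: 4.1436 /hr


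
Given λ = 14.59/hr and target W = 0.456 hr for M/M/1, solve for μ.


W = 1/(μ−λ) ⇒ μ − λ = 1/W = 1/0.456 = 2.1930
μ = λ + 1/W = 14.59 + 2.1930 = 16.7830 per hr

Final: 16.7830 /hr


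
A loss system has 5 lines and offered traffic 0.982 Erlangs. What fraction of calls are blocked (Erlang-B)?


B(c,a) = (a^c/c!) / Σ_{k=0}^{c} a^k/k!
a^5/5! = 0.007610
Σ terms (k=0..5): 1.00000 + 0.98200 + 0.48216 + 0.15783 + 0.03875 + 0.007610 = 2.668346
B = 0.007610/2.668346 = 0.002852

Final: 0.002852


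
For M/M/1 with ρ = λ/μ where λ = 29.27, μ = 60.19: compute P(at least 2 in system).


ρ = 29.27/60.19 = 0.4863
P(N ≥ n) = ρ^n = 0.4863^2 = 0.236481

Final: 0.236481


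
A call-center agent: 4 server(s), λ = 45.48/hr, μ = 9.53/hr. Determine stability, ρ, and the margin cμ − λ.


Total capacity cμ = 4·9.53 = 38.12/hr
ρ = λ/(cμ) = 45.48/38.12 = 1.1931
Stable ⇔ ρ < 1: NO
Spare capacity = cμ − λ = 38.12 − 45.48 = -7.36/hr

Final: ρ = 1.1931; unstable; margin = -7.36/hr


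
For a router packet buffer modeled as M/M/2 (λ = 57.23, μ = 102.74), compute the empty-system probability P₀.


a = λ/μ = 57.23/102.74 = 0.5570; ρ = a/c = 0.2785
Σ_{k=0}^{1} a^k/k! (terms k=0..1) = 1.00000 + 0.55704 = 1.55704
Tail: a^2/(2!(1−ρ)) = 0.31029/(2·0.7215) = 0.21504
P₀ = 1/(1.55704 + 0.21504) = 1/1.77207 = 0.564310

Final: 0.564310


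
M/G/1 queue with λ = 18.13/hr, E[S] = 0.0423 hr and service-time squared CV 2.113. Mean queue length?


ρ = λ·E[S] = 18.13·0.0423 = 0.7669
Lq = ρ²(1+C_s²)/(2(1−ρ)) = 0.5881·(1+2.113)/(2·0.2331)
= 0.5881·3.1130/0.4662 = 3.92718

Final: 3.92718


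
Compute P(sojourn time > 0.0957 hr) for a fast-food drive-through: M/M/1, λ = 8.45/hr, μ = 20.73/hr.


W ~ Exponential(μ−λ) for M/M/1.
μ − λ = 20.73 − 8.45 = 12.2800
P(W > t) = e^{−(μ−λ)t} = e^{−1.1752} = 0.308758

Final: 0.308758


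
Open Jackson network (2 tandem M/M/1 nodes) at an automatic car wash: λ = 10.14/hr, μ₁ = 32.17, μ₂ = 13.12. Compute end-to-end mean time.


Each node sees arrival rate λ = 10.14/hr (tandem ⇒ throughput preserved).
W₁ = 1/(μ₁−λ) = 1/(32.17−10.14) = 0.04539 hr
W₂ = 1/(μ₂−λ) = 1/(13.12−10.14) = 0.33557 hr
W_total = W₁ + W₂ = 0.04539 + 0.33557 = 0.38096 hr

Final: 0.38096 hr


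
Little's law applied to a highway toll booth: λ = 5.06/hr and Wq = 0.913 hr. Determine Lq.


Lq = λWq = 5.06·0.913 = 4.6198

Final: 4.6198


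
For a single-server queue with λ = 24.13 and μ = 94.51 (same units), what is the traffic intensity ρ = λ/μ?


ρ = λ/μ = 24.13/94.51 = 0.2553

Final: 0.2553


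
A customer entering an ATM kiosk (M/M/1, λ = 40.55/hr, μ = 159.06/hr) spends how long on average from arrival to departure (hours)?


W = 1/(μ−λ) = 1/(159.06 − 40.55) = 1/118.51 = 0.008438 hr

Final: 0.008438 hr


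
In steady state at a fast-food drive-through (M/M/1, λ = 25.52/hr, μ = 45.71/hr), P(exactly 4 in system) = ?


ρ = 25.52/45.71 = 0.5583
P_n = (1−ρ)·ρ^n = (1 − 0.5583)·0.5583^4 = 0.4417·0.097158 = 0.042914

Final: 0.042914


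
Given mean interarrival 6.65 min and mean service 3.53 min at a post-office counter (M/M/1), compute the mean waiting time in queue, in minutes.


λ = 60/6.65 = 9.0226 /hr
μ = 60/3.53 = 16.9972 /hr
ρ = λ/μ = 9.0226/16.9972 = 0.5308
Wq = ρ/(μ−λ) = 0.5308/(16.9972−9.0226) = 0.06656 hr
In minutes: 0.06656·60 = 3.994 min

Final: 3.994 min


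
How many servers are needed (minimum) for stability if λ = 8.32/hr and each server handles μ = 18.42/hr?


Stability requires cμ > λ ⇔ c > λ/μ.
λ/μ = 8.32/18.42 = 0.4517
Minimum integer c = ⌊0.4517⌋ + 1 = 1
Check: 1·18.42 = 18.42 > 8.32, while 0·18.42 = 0.00 ≤ 8.32

Final: 1 servers


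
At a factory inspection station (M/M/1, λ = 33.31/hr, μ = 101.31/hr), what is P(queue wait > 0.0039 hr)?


ρ = 33.31/101.31 = 0.3288
P(Wq > t) = ρ·e^{−(μ−λ)t} = 0.3288·e^{−0.2652}
= 0.3288·0.767053 = 0.252201

Final: 0.252201


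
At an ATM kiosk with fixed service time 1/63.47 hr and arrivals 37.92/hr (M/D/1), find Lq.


ρ = 37.92/63.47 = 0.5974
M/D/1: Lq = ρ²/(2(1−ρ)) = 0.3569/(2·0.4026) = 0.44335

Final: 0.44335


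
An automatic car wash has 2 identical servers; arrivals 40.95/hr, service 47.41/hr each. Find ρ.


ρ = λ/(cμ) = 40.95/(2·47.41) = 40.95/94.82 = 0.4319

Final: 0.4319


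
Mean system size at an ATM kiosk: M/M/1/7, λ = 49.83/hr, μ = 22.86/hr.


ρ = 49.83/22.86 = 2.1798
L = ρ[1 − (K+1)ρ^K + Kρ^(K+1)] / [(1−ρ)(1−ρ^(K+1))]
Numerator: 2.1798·(1 − 8·233.831291 + 7·509.703116) = 3701.875245
Denominator: (-1.1798)·(-508.703116) = 600.162863
L = 3701.875245/600.162863 = 6.1681

Final: 6.1681


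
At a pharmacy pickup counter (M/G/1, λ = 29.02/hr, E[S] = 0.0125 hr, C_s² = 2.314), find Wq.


ρ = λ·E[S] = 29.02·0.0125 = 0.3628
E[S²] = E[S]²(1+C_s²) = 0.0125²·(1+2.314) = 0.0005178
Wq = λ·E[S²]/(2(1−ρ)) = 29.02·0.0005178/(2·0.6372) = 0.01179 hr

Final: 0.01179 hr


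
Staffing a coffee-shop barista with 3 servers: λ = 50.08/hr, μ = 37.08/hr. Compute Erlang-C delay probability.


a = λ/μ = 1.3506; ρ = a/3 = 0.4502
P₀ = 0.249410 (from M/M/c formula)
C(c,a) = [a^c/(c!(1−ρ))]·P₀ = [2.46362/(6·0.5498)]·0.249410
= 0.74682·0.249410 = 0.186264

Final: 0.186264


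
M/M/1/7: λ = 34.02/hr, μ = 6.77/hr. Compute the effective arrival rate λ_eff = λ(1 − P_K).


ρ = 5.0251; P_K = (1−ρ)ρ^7/(1−ρ^8) = 0.801001
λ_eff = λ(1 − P_K) = 34.02·(1 − 0.801001) = 34.02·0.198999 = 6.7699 /hr

Final: 6.7699 /hr


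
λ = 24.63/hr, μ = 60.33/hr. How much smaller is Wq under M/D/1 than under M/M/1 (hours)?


ρ = 24.63/60.33 = 0.4083
Wq(M/M/1) = ρ/(μ−λ) = 0.4083/35.70 = 0.01144 hr
Wq(M/D/1) = ρ/(2(μ−λ)) = 0.005718 hr
Savings = 0.01144 − 0.005718 = 0.005718 hr

Final: 0.005718 hr


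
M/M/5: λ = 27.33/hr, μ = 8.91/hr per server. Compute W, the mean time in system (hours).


a = 3.0673; ρ = 0.6135; P₀ = 0.043246
Lq = P₀·a^c·ρ/(c!(1−ρ)²) = 0.40178
Wq = Lq/λ = 0.40178/27.33 = 0.01470 hr
W = Wq + 1/μ = 0.01470 + 0.11223 = 0.12693 hr

Final: 0.12693 hr


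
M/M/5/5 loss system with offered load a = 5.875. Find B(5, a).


B(c,a) = (a^c/c!) / Σ_{k=0}^{c} a^k/k!
a^5/5! = 58.325451
Σ terms (k=0..5): 1.00000 + 5.87500 + 17.25781 + 33.79655 + 49.63868 + 58.32545 = 165.893495
B = 58.325451/165.893495 = 0.351584

Final: 0.351584


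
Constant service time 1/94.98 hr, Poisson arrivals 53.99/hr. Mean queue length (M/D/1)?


ρ = 53.99/94.98 = 0.5684
M/D/1: Lq = ρ²/(2(1−ρ)) = 0.3231/(2·0.4316) = 0.37436

Final: 0.37436


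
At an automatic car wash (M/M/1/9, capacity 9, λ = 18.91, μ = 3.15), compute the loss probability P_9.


ρ = λ/μ = 18.91/3.15 = 6.0032
P_K = (1−ρ)ρ^K/(1−ρ^(K+1)) = (-5.0032·10125786.718140)/(1 − 60786865.663503)
= -50661078.945363/-60786864.663503 = 0.833421

Final: 0.833421


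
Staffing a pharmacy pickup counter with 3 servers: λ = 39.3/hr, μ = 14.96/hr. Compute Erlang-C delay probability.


a = λ/μ = 2.6270; ρ = a/3 = 0.8757
P₀ = 0.031867 (from M/M/c formula)
C(c,a) = [a^c/(c!(1−ρ))]·P₀ = [18.12938/(6·0.1243)]·0.031867
= 24.30246·0.031867 = 0.774456

Final: 0.774456


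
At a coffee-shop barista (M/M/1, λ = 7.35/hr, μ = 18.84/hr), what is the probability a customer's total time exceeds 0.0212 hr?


W ~ Exponential(μ−λ) for M/M/1.
μ − λ = 18.84 − 7.35 = 11.4900
P(W > t) = e^{−(μ−λ)t} = e^{−0.2436} = 0.783810

Final: 0.783810


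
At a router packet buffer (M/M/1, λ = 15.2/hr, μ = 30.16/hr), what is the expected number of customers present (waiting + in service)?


ρ = λ/μ = 15.2/30.16 = 0.5040
L = ρ/(1−ρ) = 0.5040/(1 − 0.5040) = 0.5040/0.4960 = 1.0160

Final: 1.0160


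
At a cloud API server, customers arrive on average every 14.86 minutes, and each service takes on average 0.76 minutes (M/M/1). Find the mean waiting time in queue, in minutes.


λ = 60/14.86 = 4.0377 /hr
μ = 60/0.76 = 78.9474 /hr
ρ = λ/μ = 4.0377/78.9474 = 0.05114
Wq = ρ/(μ−λ) = 0.05114/(78.9474−4.0377) = 0.0006827 hr
In minutes: 0.0006827·60 = 0.04096 min

Final: 0.04096 min


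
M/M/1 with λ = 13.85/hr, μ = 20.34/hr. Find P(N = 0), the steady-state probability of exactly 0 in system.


ρ = 13.85/20.34 = 0.6809
P_n = (1−ρ)·ρ^n = (1 − 0.6809)·0.6809^0 = 0.3191·1.000000 = 0.319076

Final: 0.319076


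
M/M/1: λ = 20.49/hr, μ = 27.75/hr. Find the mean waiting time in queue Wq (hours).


ρ = 20.49/27.75 = 0.7384
Wq = ρ/(μ−λ) = 0.7384/(27.75 − 20.49) = 0.7384/7.26 = 0.1017 hr

Final: 0.1017 hr


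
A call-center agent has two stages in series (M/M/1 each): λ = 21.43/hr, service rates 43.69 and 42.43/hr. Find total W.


Each node sees arrival rate λ = 21.43/hr (tandem ⇒ throughput preserved).
W₁ = 1/(μ₁−λ) = 1/(43.69−21.43) = 0.04492 hr
W₂ = 1/(μ₂−λ) = 1/(42.43−21.43) = 0.04762 hr
W_total = W₁ + W₂ = 0.04492 + 0.04762 = 0.09254 hr

Final: 0.09254 hr
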